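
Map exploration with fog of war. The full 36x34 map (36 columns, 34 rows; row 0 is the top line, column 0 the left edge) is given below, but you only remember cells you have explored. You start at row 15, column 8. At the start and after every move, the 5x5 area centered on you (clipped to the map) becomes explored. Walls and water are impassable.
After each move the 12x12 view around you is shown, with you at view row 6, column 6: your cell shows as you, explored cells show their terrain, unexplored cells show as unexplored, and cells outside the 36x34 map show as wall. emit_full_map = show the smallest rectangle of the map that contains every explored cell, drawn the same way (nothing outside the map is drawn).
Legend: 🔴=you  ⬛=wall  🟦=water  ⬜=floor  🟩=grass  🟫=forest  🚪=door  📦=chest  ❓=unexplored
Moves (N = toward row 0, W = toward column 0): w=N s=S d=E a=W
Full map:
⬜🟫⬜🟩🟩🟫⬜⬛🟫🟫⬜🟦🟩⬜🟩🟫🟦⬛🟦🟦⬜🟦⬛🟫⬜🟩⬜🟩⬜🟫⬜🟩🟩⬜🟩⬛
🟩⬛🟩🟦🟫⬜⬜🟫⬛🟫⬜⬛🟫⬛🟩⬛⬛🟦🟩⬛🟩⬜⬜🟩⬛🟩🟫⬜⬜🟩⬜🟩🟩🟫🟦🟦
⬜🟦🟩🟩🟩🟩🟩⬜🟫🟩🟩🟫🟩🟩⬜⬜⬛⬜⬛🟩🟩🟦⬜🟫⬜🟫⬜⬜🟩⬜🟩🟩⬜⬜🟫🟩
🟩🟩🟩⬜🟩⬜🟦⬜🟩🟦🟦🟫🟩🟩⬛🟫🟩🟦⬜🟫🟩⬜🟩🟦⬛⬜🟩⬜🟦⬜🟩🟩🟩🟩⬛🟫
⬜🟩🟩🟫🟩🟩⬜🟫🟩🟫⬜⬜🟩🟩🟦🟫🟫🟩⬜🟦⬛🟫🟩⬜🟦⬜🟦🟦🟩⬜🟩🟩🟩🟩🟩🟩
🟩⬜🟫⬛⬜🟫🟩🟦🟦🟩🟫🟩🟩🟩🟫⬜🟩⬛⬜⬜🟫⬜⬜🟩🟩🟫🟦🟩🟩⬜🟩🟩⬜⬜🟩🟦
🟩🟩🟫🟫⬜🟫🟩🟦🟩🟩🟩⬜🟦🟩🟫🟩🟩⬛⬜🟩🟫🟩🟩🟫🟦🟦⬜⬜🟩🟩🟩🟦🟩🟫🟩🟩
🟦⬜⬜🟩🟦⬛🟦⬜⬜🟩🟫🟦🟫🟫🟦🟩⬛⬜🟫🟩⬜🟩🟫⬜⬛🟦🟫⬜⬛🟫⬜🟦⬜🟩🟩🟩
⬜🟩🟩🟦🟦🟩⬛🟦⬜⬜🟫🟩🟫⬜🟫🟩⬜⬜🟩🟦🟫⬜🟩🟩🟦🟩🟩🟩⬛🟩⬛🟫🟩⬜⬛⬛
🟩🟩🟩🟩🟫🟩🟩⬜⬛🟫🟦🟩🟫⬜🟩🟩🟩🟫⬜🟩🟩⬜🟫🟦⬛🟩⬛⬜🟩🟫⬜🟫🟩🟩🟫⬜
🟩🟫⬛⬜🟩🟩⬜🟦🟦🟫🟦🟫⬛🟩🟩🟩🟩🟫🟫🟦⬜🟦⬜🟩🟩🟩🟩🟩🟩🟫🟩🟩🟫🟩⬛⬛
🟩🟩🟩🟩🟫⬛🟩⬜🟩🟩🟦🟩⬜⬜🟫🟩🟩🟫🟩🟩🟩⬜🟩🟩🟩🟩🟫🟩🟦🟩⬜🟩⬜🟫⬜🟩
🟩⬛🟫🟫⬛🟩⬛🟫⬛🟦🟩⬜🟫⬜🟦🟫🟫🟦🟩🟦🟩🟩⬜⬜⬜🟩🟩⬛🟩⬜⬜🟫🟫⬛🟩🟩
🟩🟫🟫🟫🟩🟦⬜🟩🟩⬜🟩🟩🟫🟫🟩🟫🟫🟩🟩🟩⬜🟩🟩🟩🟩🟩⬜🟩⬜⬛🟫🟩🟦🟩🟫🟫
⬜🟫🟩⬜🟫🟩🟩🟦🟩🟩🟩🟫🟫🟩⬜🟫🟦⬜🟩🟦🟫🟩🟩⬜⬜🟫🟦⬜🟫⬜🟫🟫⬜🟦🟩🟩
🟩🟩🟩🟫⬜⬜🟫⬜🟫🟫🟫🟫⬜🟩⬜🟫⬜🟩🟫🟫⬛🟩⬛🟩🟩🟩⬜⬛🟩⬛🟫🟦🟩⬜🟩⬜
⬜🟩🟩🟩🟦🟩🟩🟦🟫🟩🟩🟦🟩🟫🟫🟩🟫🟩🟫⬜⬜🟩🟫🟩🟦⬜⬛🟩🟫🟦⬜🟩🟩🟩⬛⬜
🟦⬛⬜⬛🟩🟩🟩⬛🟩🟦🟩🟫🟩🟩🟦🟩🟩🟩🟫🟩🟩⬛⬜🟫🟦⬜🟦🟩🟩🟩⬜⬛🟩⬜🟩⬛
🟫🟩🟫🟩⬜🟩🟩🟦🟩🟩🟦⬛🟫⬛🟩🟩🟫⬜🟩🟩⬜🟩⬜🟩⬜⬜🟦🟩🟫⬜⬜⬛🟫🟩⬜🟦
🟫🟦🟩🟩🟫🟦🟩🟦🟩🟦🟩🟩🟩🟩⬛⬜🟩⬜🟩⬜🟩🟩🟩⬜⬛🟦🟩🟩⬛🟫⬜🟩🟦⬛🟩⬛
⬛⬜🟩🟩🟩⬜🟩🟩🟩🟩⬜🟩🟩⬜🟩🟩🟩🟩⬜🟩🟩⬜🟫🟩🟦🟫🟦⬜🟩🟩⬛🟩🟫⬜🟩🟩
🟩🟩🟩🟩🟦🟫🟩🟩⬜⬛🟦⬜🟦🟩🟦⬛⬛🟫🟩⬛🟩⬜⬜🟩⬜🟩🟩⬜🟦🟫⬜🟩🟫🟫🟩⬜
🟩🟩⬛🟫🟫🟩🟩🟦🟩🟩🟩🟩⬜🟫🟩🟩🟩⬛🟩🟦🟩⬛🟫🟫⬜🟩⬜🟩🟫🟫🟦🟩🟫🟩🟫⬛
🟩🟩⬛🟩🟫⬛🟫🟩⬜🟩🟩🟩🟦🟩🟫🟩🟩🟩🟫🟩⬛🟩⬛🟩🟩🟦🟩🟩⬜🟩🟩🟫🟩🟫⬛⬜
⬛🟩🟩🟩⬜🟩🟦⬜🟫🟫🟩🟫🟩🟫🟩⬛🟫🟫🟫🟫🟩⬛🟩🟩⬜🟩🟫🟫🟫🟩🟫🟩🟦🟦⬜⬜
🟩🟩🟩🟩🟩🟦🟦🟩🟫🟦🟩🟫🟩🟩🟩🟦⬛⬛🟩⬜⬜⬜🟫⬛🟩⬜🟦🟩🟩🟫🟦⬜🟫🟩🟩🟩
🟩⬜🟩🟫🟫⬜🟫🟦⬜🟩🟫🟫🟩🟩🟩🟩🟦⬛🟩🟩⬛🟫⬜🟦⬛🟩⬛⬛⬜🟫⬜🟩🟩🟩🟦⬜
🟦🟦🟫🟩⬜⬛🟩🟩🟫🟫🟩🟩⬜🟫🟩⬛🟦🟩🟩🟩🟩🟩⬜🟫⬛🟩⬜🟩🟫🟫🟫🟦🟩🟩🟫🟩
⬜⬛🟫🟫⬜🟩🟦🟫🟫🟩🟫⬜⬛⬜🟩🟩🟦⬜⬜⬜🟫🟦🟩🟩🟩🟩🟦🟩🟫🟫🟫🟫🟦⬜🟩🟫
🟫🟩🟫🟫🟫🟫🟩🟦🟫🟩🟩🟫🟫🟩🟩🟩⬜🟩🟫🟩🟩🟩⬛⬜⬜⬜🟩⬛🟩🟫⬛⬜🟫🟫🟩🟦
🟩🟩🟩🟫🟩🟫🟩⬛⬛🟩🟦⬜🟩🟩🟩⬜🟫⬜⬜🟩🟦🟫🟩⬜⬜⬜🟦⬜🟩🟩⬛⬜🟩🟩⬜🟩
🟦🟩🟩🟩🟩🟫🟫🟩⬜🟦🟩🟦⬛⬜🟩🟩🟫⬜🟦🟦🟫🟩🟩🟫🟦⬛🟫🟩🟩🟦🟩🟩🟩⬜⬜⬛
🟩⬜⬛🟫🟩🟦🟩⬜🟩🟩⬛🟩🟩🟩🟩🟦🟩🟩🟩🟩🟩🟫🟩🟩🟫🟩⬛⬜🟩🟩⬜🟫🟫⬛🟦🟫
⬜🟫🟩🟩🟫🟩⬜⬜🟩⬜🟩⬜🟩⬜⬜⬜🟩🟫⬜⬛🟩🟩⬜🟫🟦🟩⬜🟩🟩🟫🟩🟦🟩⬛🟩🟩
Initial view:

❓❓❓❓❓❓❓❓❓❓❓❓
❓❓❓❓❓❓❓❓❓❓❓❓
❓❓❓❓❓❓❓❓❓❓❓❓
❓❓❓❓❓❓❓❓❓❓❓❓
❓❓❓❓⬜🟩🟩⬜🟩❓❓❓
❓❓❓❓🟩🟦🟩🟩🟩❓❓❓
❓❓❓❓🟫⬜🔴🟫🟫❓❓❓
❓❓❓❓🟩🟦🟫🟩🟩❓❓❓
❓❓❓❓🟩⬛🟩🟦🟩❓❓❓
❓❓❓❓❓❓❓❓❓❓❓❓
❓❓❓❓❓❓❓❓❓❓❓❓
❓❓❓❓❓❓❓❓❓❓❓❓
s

❓❓❓❓❓❓❓❓❓❓❓❓
❓❓❓❓❓❓❓❓❓❓❓❓
❓❓❓❓❓❓❓❓❓❓❓❓
❓❓❓❓⬜🟩🟩⬜🟩❓❓❓
❓❓❓❓🟩🟦🟩🟩🟩❓❓❓
❓❓❓❓🟫⬜🟫🟫🟫❓❓❓
❓❓❓❓🟩🟦🔴🟩🟩❓❓❓
❓❓❓❓🟩⬛🟩🟦🟩❓❓❓
❓❓❓❓🟩🟦🟩🟩🟦❓❓❓
❓❓❓❓❓❓❓❓❓❓❓❓
❓❓❓❓❓❓❓❓❓❓❓❓
❓❓❓❓❓❓❓❓❓❓❓❓

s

❓❓❓❓❓❓❓❓❓❓❓❓
❓❓❓❓❓❓❓❓❓❓❓❓
❓❓❓❓⬜🟩🟩⬜🟩❓❓❓
❓❓❓❓🟩🟦🟩🟩🟩❓❓❓
❓❓❓❓🟫⬜🟫🟫🟫❓❓❓
❓❓❓❓🟩🟦🟫🟩🟩❓❓❓
❓❓❓❓🟩⬛🔴🟦🟩❓❓❓
❓❓❓❓🟩🟦🟩🟩🟦❓❓❓
❓❓❓❓🟩🟦🟩🟦🟩❓❓❓
❓❓❓❓❓❓❓❓❓❓❓❓
❓❓❓❓❓❓❓❓❓❓❓❓
❓❓❓❓❓❓❓❓❓❓❓❓

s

❓❓❓❓❓❓❓❓❓❓❓❓
❓❓❓❓⬜🟩🟩⬜🟩❓❓❓
❓❓❓❓🟩🟦🟩🟩🟩❓❓❓
❓❓❓❓🟫⬜🟫🟫🟫❓❓❓
❓❓❓❓🟩🟦🟫🟩🟩❓❓❓
❓❓❓❓🟩⬛🟩🟦🟩❓❓❓
❓❓❓❓🟩🟦🔴🟩🟦❓❓❓
❓❓❓❓🟩🟦🟩🟦🟩❓❓❓
❓❓❓❓🟩🟩🟩🟩⬜❓❓❓
❓❓❓❓❓❓❓❓❓❓❓❓
❓❓❓❓❓❓❓❓❓❓❓❓
❓❓❓❓❓❓❓❓❓❓❓❓

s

❓❓❓❓⬜🟩🟩⬜🟩❓❓❓
❓❓❓❓🟩🟦🟩🟩🟩❓❓❓
❓❓❓❓🟫⬜🟫🟫🟫❓❓❓
❓❓❓❓🟩🟦🟫🟩🟩❓❓❓
❓❓❓❓🟩⬛🟩🟦🟩❓❓❓
❓❓❓❓🟩🟦🟩🟩🟦❓❓❓
❓❓❓❓🟩🟦🔴🟦🟩❓❓❓
❓❓❓❓🟩🟩🟩🟩⬜❓❓❓
❓❓❓❓🟩🟩⬜⬛🟦❓❓❓
❓❓❓❓❓❓❓❓❓❓❓❓
❓❓❓❓❓❓❓❓❓❓❓❓
❓❓❓❓❓❓❓❓❓❓❓❓

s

❓❓❓❓🟩🟦🟩🟩🟩❓❓❓
❓❓❓❓🟫⬜🟫🟫🟫❓❓❓
❓❓❓❓🟩🟦🟫🟩🟩❓❓❓
❓❓❓❓🟩⬛🟩🟦🟩❓❓❓
❓❓❓❓🟩🟦🟩🟩🟦❓❓❓
❓❓❓❓🟩🟦🟩🟦🟩❓❓❓
❓❓❓❓🟩🟩🔴🟩⬜❓❓❓
❓❓❓❓🟩🟩⬜⬛🟦❓❓❓
❓❓❓❓🟩🟦🟩🟩🟩❓❓❓
❓❓❓❓❓❓❓❓❓❓❓❓
❓❓❓❓❓❓❓❓❓❓❓❓
❓❓❓❓❓❓❓❓❓❓❓❓

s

❓❓❓❓🟫⬜🟫🟫🟫❓❓❓
❓❓❓❓🟩🟦🟫🟩🟩❓❓❓
❓❓❓❓🟩⬛🟩🟦🟩❓❓❓
❓❓❓❓🟩🟦🟩🟩🟦❓❓❓
❓❓❓❓🟩🟦🟩🟦🟩❓❓❓
❓❓❓❓🟩🟩🟩🟩⬜❓❓❓
❓❓❓❓🟩🟩🔴⬛🟦❓❓❓
❓❓❓❓🟩🟦🟩🟩🟩❓❓❓
❓❓❓❓🟫🟩⬜🟩🟩❓❓❓
❓❓❓❓❓❓❓❓❓❓❓❓
❓❓❓❓❓❓❓❓❓❓❓❓
❓❓❓❓❓❓❓❓❓❓❓❓

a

❓❓❓❓❓🟫⬜🟫🟫🟫❓❓
❓❓❓❓❓🟩🟦🟫🟩🟩❓❓
❓❓❓❓❓🟩⬛🟩🟦🟩❓❓
❓❓❓❓❓🟩🟦🟩🟩🟦❓❓
❓❓❓❓🟦🟩🟦🟩🟦🟩❓❓
❓❓❓❓⬜🟩🟩🟩🟩⬜❓❓
❓❓❓❓🟫🟩🔴⬜⬛🟦❓❓
❓❓❓❓🟩🟩🟦🟩🟩🟩❓❓
❓❓❓❓⬛🟫🟩⬜🟩🟩❓❓
❓❓❓❓❓❓❓❓❓❓❓❓
❓❓❓❓❓❓❓❓❓❓❓❓
❓❓❓❓❓❓❓❓❓❓❓❓

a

❓❓❓❓❓❓🟫⬜🟫🟫🟫❓
❓❓❓❓❓❓🟩🟦🟫🟩🟩❓
❓❓❓❓❓❓🟩⬛🟩🟦🟩❓
❓❓❓❓❓❓🟩🟦🟩🟩🟦❓
❓❓❓❓🟫🟦🟩🟦🟩🟦🟩❓
❓❓❓❓🟩⬜🟩🟩🟩🟩⬜❓
❓❓❓❓🟦🟫🔴🟩⬜⬛🟦❓
❓❓❓❓🟫🟩🟩🟦🟩🟩🟩❓
❓❓❓❓🟫⬛🟫🟩⬜🟩🟩❓
❓❓❓❓❓❓❓❓❓❓❓❓
❓❓❓❓❓❓❓❓❓❓❓❓
❓❓❓❓❓❓❓❓❓❓❓❓

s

❓❓❓❓❓❓🟩🟦🟫🟩🟩❓
❓❓❓❓❓❓🟩⬛🟩🟦🟩❓
❓❓❓❓❓❓🟩🟦🟩🟩🟦❓
❓❓❓❓🟫🟦🟩🟦🟩🟦🟩❓
❓❓❓❓🟩⬜🟩🟩🟩🟩⬜❓
❓❓❓❓🟦🟫🟩🟩⬜⬛🟦❓
❓❓❓❓🟫🟩🔴🟦🟩🟩🟩❓
❓❓❓❓🟫⬛🟫🟩⬜🟩🟩❓
❓❓❓❓⬜🟩🟦⬜🟫❓❓❓
❓❓❓❓❓❓❓❓❓❓❓❓
❓❓❓❓❓❓❓❓❓❓❓❓
❓❓❓❓❓❓❓❓❓❓❓❓

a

⬛❓❓❓❓❓❓🟩🟦🟫🟩🟩
⬛❓❓❓❓❓❓🟩⬛🟩🟦🟩
⬛❓❓❓❓❓❓🟩🟦🟩🟩🟦
⬛❓❓❓❓🟫🟦🟩🟦🟩🟦🟩
⬛❓❓❓🟩🟩⬜🟩🟩🟩🟩⬜
⬛❓❓❓🟩🟦🟫🟩🟩⬜⬛🟦
⬛❓❓❓🟫🟫🔴🟩🟦🟩🟩🟩
⬛❓❓❓🟩🟫⬛🟫🟩⬜🟩🟩
⬛❓❓❓🟩⬜🟩🟦⬜🟫❓❓
⬛❓❓❓❓❓❓❓❓❓❓❓
⬛❓❓❓❓❓❓❓❓❓❓❓
⬛❓❓❓❓❓❓❓❓❓❓❓

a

⬛⬛❓❓❓❓❓❓🟩🟦🟫🟩
⬛⬛❓❓❓❓❓❓🟩⬛🟩🟦
⬛⬛❓❓❓❓❓❓🟩🟦🟩🟩
⬛⬛❓❓❓❓🟫🟦🟩🟦🟩🟦
⬛⬛❓❓🟩🟩🟩⬜🟩🟩🟩🟩
⬛⬛❓❓🟩🟩🟦🟫🟩🟩⬜⬛
⬛⬛❓❓⬛🟫🔴🟩🟩🟦🟩🟩
⬛⬛❓❓⬛🟩🟫⬛🟫🟩⬜🟩
⬛⬛❓❓🟩🟩⬜🟩🟦⬜🟫❓
⬛⬛❓❓❓❓❓❓❓❓❓❓
⬛⬛❓❓❓❓❓❓❓❓❓❓
⬛⬛❓❓❓❓❓❓❓❓❓❓

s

⬛⬛❓❓❓❓❓❓🟩⬛🟩🟦
⬛⬛❓❓❓❓❓❓🟩🟦🟩🟩
⬛⬛❓❓❓❓🟫🟦🟩🟦🟩🟦
⬛⬛❓❓🟩🟩🟩⬜🟩🟩🟩🟩
⬛⬛❓❓🟩🟩🟦🟫🟩🟩⬜⬛
⬛⬛❓❓⬛🟫🟫🟩🟩🟦🟩🟩
⬛⬛❓❓⬛🟩🔴⬛🟫🟩⬜🟩
⬛⬛❓❓🟩🟩⬜🟩🟦⬜🟫❓
⬛⬛❓❓🟩🟩🟩🟦🟦❓❓❓
⬛⬛❓❓❓❓❓❓❓❓❓❓
⬛⬛❓❓❓❓❓❓❓❓❓❓
⬛⬛❓❓❓❓❓❓❓❓❓❓

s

⬛⬛❓❓❓❓❓❓🟩🟦🟩🟩
⬛⬛❓❓❓❓🟫🟦🟩🟦🟩🟦
⬛⬛❓❓🟩🟩🟩⬜🟩🟩🟩🟩
⬛⬛❓❓🟩🟩🟦🟫🟩🟩⬜⬛
⬛⬛❓❓⬛🟫🟫🟩🟩🟦🟩🟩
⬛⬛❓❓⬛🟩🟫⬛🟫🟩⬜🟩
⬛⬛❓❓🟩🟩🔴🟩🟦⬜🟫❓
⬛⬛❓❓🟩🟩🟩🟦🟦❓❓❓
⬛⬛❓❓🟩🟫🟫⬜🟫❓❓❓
⬛⬛❓❓❓❓❓❓❓❓❓❓
⬛⬛❓❓❓❓❓❓❓❓❓❓
⬛⬛❓❓❓❓❓❓❓❓❓❓

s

⬛⬛❓❓❓❓🟫🟦🟩🟦🟩🟦
⬛⬛❓❓🟩🟩🟩⬜🟩🟩🟩🟩
⬛⬛❓❓🟩🟩🟦🟫🟩🟩⬜⬛
⬛⬛❓❓⬛🟫🟫🟩🟩🟦🟩🟩
⬛⬛❓❓⬛🟩🟫⬛🟫🟩⬜🟩
⬛⬛❓❓🟩🟩⬜🟩🟦⬜🟫❓
⬛⬛❓❓🟩🟩🔴🟦🟦❓❓❓
⬛⬛❓❓🟩🟫🟫⬜🟫❓❓❓
⬛⬛❓❓🟫🟩⬜⬛🟩❓❓❓
⬛⬛❓❓❓❓❓❓❓❓❓❓
⬛⬛❓❓❓❓❓❓❓❓❓❓
⬛⬛❓❓❓❓❓❓❓❓❓❓

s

⬛⬛❓❓🟩🟩🟩⬜🟩🟩🟩🟩
⬛⬛❓❓🟩🟩🟦🟫🟩🟩⬜⬛
⬛⬛❓❓⬛🟫🟫🟩🟩🟦🟩🟩
⬛⬛❓❓⬛🟩🟫⬛🟫🟩⬜🟩
⬛⬛❓❓🟩🟩⬜🟩🟦⬜🟫❓
⬛⬛❓❓🟩🟩🟩🟦🟦❓❓❓
⬛⬛❓❓🟩🟫🔴⬜🟫❓❓❓
⬛⬛❓❓🟫🟩⬜⬛🟩❓❓❓
⬛⬛❓❓🟫🟫⬜🟩🟦❓❓❓
⬛⬛❓❓❓❓❓❓❓❓❓❓
⬛⬛❓❓❓❓❓❓❓❓❓❓
⬛⬛❓❓❓❓❓❓❓❓❓❓

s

⬛⬛❓❓🟩🟩🟦🟫🟩🟩⬜⬛
⬛⬛❓❓⬛🟫🟫🟩🟩🟦🟩🟩
⬛⬛❓❓⬛🟩🟫⬛🟫🟩⬜🟩
⬛⬛❓❓🟩🟩⬜🟩🟦⬜🟫❓
⬛⬛❓❓🟩🟩🟩🟦🟦❓❓❓
⬛⬛❓❓🟩🟫🟫⬜🟫❓❓❓
⬛⬛❓❓🟫🟩🔴⬛🟩❓❓❓
⬛⬛❓❓🟫🟫⬜🟩🟦❓❓❓
⬛⬛❓❓🟫🟫🟫🟫🟩❓❓❓
⬛⬛❓❓❓❓❓❓❓❓❓❓
⬛⬛❓❓❓❓❓❓❓❓❓❓
⬛⬛❓❓❓❓❓❓❓❓❓❓

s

⬛⬛❓❓⬛🟫🟫🟩🟩🟦🟩🟩
⬛⬛❓❓⬛🟩🟫⬛🟫🟩⬜🟩
⬛⬛❓❓🟩🟩⬜🟩🟦⬜🟫❓
⬛⬛❓❓🟩🟩🟩🟦🟦❓❓❓
⬛⬛❓❓🟩🟫🟫⬜🟫❓❓❓
⬛⬛❓❓🟫🟩⬜⬛🟩❓❓❓
⬛⬛❓❓🟫🟫🔴🟩🟦❓❓❓
⬛⬛❓❓🟫🟫🟫🟫🟩❓❓❓
⬛⬛❓❓🟩🟫🟩🟫🟩❓❓❓
⬛⬛❓❓❓❓❓❓❓❓❓❓
⬛⬛❓❓❓❓❓❓❓❓❓❓
⬛⬛❓❓❓❓❓❓❓❓❓❓

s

⬛⬛❓❓⬛🟩🟫⬛🟫🟩⬜🟩
⬛⬛❓❓🟩🟩⬜🟩🟦⬜🟫❓
⬛⬛❓❓🟩🟩🟩🟦🟦❓❓❓
⬛⬛❓❓🟩🟫🟫⬜🟫❓❓❓
⬛⬛❓❓🟫🟩⬜⬛🟩❓❓❓
⬛⬛❓❓🟫🟫⬜🟩🟦❓❓❓
⬛⬛❓❓🟫🟫🔴🟫🟩❓❓❓
⬛⬛❓❓🟩🟫🟩🟫🟩❓❓❓
⬛⬛❓❓🟩🟩🟩🟫🟫❓❓❓
⬛⬛❓❓❓❓❓❓❓❓❓❓
⬛⬛❓❓❓❓❓❓❓❓❓❓
⬛⬛⬛⬛⬛⬛⬛⬛⬛⬛⬛⬛

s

⬛⬛❓❓🟩🟩⬜🟩🟦⬜🟫❓
⬛⬛❓❓🟩🟩🟩🟦🟦❓❓❓
⬛⬛❓❓🟩🟫🟫⬜🟫❓❓❓
⬛⬛❓❓🟫🟩⬜⬛🟩❓❓❓
⬛⬛❓❓🟫🟫⬜🟩🟦❓❓❓
⬛⬛❓❓🟫🟫🟫🟫🟩❓❓❓
⬛⬛❓❓🟩🟫🔴🟫🟩❓❓❓
⬛⬛❓❓🟩🟩🟩🟫🟫❓❓❓
⬛⬛❓❓⬛🟫🟩🟦🟩❓❓❓
⬛⬛❓❓❓❓❓❓❓❓❓❓
⬛⬛⬛⬛⬛⬛⬛⬛⬛⬛⬛⬛
⬛⬛⬛⬛⬛⬛⬛⬛⬛⬛⬛⬛

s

⬛⬛❓❓🟩🟩🟩🟦🟦❓❓❓
⬛⬛❓❓🟩🟫🟫⬜🟫❓❓❓
⬛⬛❓❓🟫🟩⬜⬛🟩❓❓❓
⬛⬛❓❓🟫🟫⬜🟩🟦❓❓❓
⬛⬛❓❓🟫🟫🟫🟫🟩❓❓❓
⬛⬛❓❓🟩🟫🟩🟫🟩❓❓❓
⬛⬛❓❓🟩🟩🔴🟫🟫❓❓❓
⬛⬛❓❓⬛🟫🟩🟦🟩❓❓❓
⬛⬛❓❓🟩🟩🟫🟩⬜❓❓❓
⬛⬛⬛⬛⬛⬛⬛⬛⬛⬛⬛⬛
⬛⬛⬛⬛⬛⬛⬛⬛⬛⬛⬛⬛
⬛⬛⬛⬛⬛⬛⬛⬛⬛⬛⬛⬛

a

⬛⬛⬛❓❓🟩🟩🟩🟦🟦❓❓
⬛⬛⬛❓❓🟩🟫🟫⬜🟫❓❓
⬛⬛⬛❓❓🟫🟩⬜⬛🟩❓❓
⬛⬛⬛❓❓🟫🟫⬜🟩🟦❓❓
⬛⬛⬛❓🟩🟫🟫🟫🟫🟩❓❓
⬛⬛⬛❓🟩🟩🟫🟩🟫🟩❓❓
⬛⬛⬛❓🟩🟩🔴🟩🟫🟫❓❓
⬛⬛⬛❓⬜⬛🟫🟩🟦🟩❓❓
⬛⬛⬛❓🟫🟩🟩🟫🟩⬜❓❓
⬛⬛⬛⬛⬛⬛⬛⬛⬛⬛⬛⬛
⬛⬛⬛⬛⬛⬛⬛⬛⬛⬛⬛⬛
⬛⬛⬛⬛⬛⬛⬛⬛⬛⬛⬛⬛

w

⬛⬛⬛❓❓🟩🟩⬜🟩🟦⬜🟫
⬛⬛⬛❓❓🟩🟩🟩🟦🟦❓❓
⬛⬛⬛❓❓🟩🟫🟫⬜🟫❓❓
⬛⬛⬛❓❓🟫🟩⬜⬛🟩❓❓
⬛⬛⬛❓⬛🟫🟫⬜🟩🟦❓❓
⬛⬛⬛❓🟩🟫🟫🟫🟫🟩❓❓
⬛⬛⬛❓🟩🟩🔴🟩🟫🟩❓❓
⬛⬛⬛❓🟩🟩🟩🟩🟫🟫❓❓
⬛⬛⬛❓⬜⬛🟫🟩🟦🟩❓❓
⬛⬛⬛❓🟫🟩🟩🟫🟩⬜❓❓
⬛⬛⬛⬛⬛⬛⬛⬛⬛⬛⬛⬛
⬛⬛⬛⬛⬛⬛⬛⬛⬛⬛⬛⬛

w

⬛⬛⬛❓❓⬛🟩🟫⬛🟫🟩⬜
⬛⬛⬛❓❓🟩🟩⬜🟩🟦⬜🟫
⬛⬛⬛❓❓🟩🟩🟩🟦🟦❓❓
⬛⬛⬛❓❓🟩🟫🟫⬜🟫❓❓
⬛⬛⬛❓🟦🟫🟩⬜⬛🟩❓❓
⬛⬛⬛❓⬛🟫🟫⬜🟩🟦❓❓
⬛⬛⬛❓🟩🟫🔴🟫🟫🟩❓❓
⬛⬛⬛❓🟩🟩🟫🟩🟫🟩❓❓
⬛⬛⬛❓🟩🟩🟩🟩🟫🟫❓❓
⬛⬛⬛❓⬜⬛🟫🟩🟦🟩❓❓
⬛⬛⬛❓🟫🟩🟩🟫🟩⬜❓❓
⬛⬛⬛⬛⬛⬛⬛⬛⬛⬛⬛⬛

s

⬛⬛⬛❓❓🟩🟩⬜🟩🟦⬜🟫
⬛⬛⬛❓❓🟩🟩🟩🟦🟦❓❓
⬛⬛⬛❓❓🟩🟫🟫⬜🟫❓❓
⬛⬛⬛❓🟦🟫🟩⬜⬛🟩❓❓
⬛⬛⬛❓⬛🟫🟫⬜🟩🟦❓❓
⬛⬛⬛❓🟩🟫🟫🟫🟫🟩❓❓
⬛⬛⬛❓🟩🟩🔴🟩🟫🟩❓❓
⬛⬛⬛❓🟩🟩🟩🟩🟫🟫❓❓
⬛⬛⬛❓⬜⬛🟫🟩🟦🟩❓❓
⬛⬛⬛❓🟫🟩🟩🟫🟩⬜❓❓
⬛⬛⬛⬛⬛⬛⬛⬛⬛⬛⬛⬛
⬛⬛⬛⬛⬛⬛⬛⬛⬛⬛⬛⬛

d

⬛⬛❓❓🟩🟩⬜🟩🟦⬜🟫❓
⬛⬛❓❓🟩🟩🟩🟦🟦❓❓❓
⬛⬛❓❓🟩🟫🟫⬜🟫❓❓❓
⬛⬛❓🟦🟫🟩⬜⬛🟩❓❓❓
⬛⬛❓⬛🟫🟫⬜🟩🟦❓❓❓
⬛⬛❓🟩🟫🟫🟫🟫🟩❓❓❓
⬛⬛❓🟩🟩🟫🔴🟫🟩❓❓❓
⬛⬛❓🟩🟩🟩🟩🟫🟫❓❓❓
⬛⬛❓⬜⬛🟫🟩🟦🟩❓❓❓
⬛⬛❓🟫🟩🟩🟫🟩⬜❓❓❓
⬛⬛⬛⬛⬛⬛⬛⬛⬛⬛⬛⬛
⬛⬛⬛⬛⬛⬛⬛⬛⬛⬛⬛⬛

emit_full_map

❓❓❓❓❓⬜🟩🟩⬜🟩
❓❓❓❓❓🟩🟦🟩🟩🟩
❓❓❓❓❓🟫⬜🟫🟫🟫
❓❓❓❓❓🟩🟦🟫🟩🟩
❓❓❓❓❓🟩⬛🟩🟦🟩
❓❓❓❓❓🟩🟦🟩🟩🟦
❓❓❓🟫🟦🟩🟦🟩🟦🟩
❓🟩🟩🟩⬜🟩🟩🟩🟩⬜
❓🟩🟩🟦🟫🟩🟩⬜⬛🟦
❓⬛🟫🟫🟩🟩🟦🟩🟩🟩
❓⬛🟩🟫⬛🟫🟩⬜🟩🟩
❓🟩🟩⬜🟩🟦⬜🟫❓❓
❓🟩🟩🟩🟦🟦❓❓❓❓
❓🟩🟫🟫⬜🟫❓❓❓❓
🟦🟫🟩⬜⬛🟩❓❓❓❓
⬛🟫🟫⬜🟩🟦❓❓❓❓
🟩🟫🟫🟫🟫🟩❓❓❓❓
🟩🟩🟫🔴🟫🟩❓❓❓❓
🟩🟩🟩🟩🟫🟫❓❓❓❓
⬜⬛🟫🟩🟦🟩❓❓❓❓
🟫🟩🟩🟫🟩⬜❓❓❓❓


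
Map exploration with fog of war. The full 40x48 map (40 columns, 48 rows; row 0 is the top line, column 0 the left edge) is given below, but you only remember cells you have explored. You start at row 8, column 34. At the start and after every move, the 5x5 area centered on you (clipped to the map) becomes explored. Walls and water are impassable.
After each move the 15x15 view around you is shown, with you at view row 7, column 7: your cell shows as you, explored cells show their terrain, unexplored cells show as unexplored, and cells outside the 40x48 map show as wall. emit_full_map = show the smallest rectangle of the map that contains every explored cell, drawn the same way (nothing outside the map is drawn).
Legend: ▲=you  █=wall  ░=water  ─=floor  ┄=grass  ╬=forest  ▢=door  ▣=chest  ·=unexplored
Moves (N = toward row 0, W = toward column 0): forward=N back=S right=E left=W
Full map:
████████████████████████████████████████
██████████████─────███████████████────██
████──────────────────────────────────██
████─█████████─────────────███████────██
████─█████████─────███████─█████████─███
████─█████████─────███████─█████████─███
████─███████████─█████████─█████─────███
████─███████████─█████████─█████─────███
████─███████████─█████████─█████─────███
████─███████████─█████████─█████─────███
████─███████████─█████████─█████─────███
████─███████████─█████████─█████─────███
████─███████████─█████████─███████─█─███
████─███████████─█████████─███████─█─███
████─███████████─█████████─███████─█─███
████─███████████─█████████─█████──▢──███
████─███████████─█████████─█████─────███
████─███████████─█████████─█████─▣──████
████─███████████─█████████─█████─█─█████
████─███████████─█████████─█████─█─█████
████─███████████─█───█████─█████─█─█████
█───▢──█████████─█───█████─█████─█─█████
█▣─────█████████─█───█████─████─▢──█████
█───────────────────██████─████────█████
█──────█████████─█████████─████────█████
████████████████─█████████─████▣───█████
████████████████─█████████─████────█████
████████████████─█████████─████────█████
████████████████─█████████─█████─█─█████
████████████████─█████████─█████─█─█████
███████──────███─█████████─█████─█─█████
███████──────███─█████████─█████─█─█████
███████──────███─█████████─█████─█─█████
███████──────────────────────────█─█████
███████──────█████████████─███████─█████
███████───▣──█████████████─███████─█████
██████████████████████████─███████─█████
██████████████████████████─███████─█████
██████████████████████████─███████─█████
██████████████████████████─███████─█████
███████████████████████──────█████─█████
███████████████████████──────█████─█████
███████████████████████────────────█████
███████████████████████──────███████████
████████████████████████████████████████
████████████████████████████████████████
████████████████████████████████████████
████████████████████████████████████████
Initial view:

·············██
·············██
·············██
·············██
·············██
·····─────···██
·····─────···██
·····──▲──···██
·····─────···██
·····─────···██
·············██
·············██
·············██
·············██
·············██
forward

·············██
·············██
·············██
·············██
·············██
·····████─···██
·····─────···██
·····──▲──···██
·····─────···██
·····─────···██
·····─────···██
·············██
·············██
·············██
·············██

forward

███████████████
·············██
·············██
·············██
·············██
·····████─···██
·····████─···██
·····──▲──···██
·····─────···██
·····─────···██
·····─────···██
·····─────···██
·············██
·············██
·············██

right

███████████████
············███
············███
············███
············███
····████─█··███
····████─█··███
····───▲─█··███
····─────█··███
····─────█··███
····─────···███
····─────···███
············███
············███
············███

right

███████████████
···········████
···········████
···········████
···········████
···████─██·████
···████─██·████
···────▲██·████
···─────██·████
···─────██·████
···─────···████
···─────···████
···········████
···········████
···········████

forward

███████████████
███████████████
···········████
···········████
···········████
·····────█·████
···████─██·████
···████▲██·████
···─────██·████
···─────██·████
···─────██·████
···─────···████
···─────···████
···········████
···········████

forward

███████████████
███████████████
███████████████
···········████
···········████
·····────█·████
·····────█·████
···████▲██·████
···████─██·████
···─────██·████
···─────██·████
···─────██·████
···─────···████
···─────···████
···········████

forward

███████████████
███████████████
███████████████
███████████████
···········████
·····────█·████
·····────█·████
·····──▲─█·████
···████─██·████
···████─██·████
···─────██·████
···─────██·████
···─────██·████
···─────···████
···─────···████

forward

███████████████
███████████████
███████████████
███████████████
███████████████
·····█████·████
·····────█·████
·····──▲─█·████
·····────█·████
···████─██·████
···████─██·████
···─────██·████
···─────██·████
···─────██·████
···─────···████

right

███████████████
███████████████
███████████████
███████████████
███████████████
····███████████
····────███████
····───▲███████
····────███████
··████─████████
··████─██·█████
··─────██·█████
··─────██·█████
··─────██·█████
··─────···█████

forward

███████████████
███████████████
███████████████
███████████████
███████████████
███████████████
····███████████
····───▲███████
····────███████
····────███████
··████─████████
··████─██·█████
··─────██·█████
··─────██·█████
··─────██·█████

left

███████████████
███████████████
███████████████
███████████████
███████████████
███████████████
·····██████████
·····──▲─██████
·····────██████
·····────██████
···████─███████
···████─██·████
···─────██·████
···─────██·████
···─────██·████

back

███████████████
███████████████
███████████████
███████████████
███████████████
·····██████████
·····────██████
·····──▲─██████
·····────██████
···████─███████
···████─██·████
···─────██·████
···─────██·████
···─────██·████
···─────···████

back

███████████████
███████████████
███████████████
███████████████
·····██████████
·····────██████
·····────██████
·····──▲─██████
···████─███████
···████─██·████
···─────██·████
···─────██·████
···─────██·████
···─────···████
···─────···████

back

███████████████
███████████████
███████████████
·····██████████
·····────██████
·····────██████
·····────██████
···████▲███████
···████─██·████
···─────██·████
···─────██·████
···─────██·████
···─────···████
···─────···████
···········████

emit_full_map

··██████
··────██
··────██
··────██
████▲███
████─██·
─────██·
─────██·
─────██·
─────···
─────···


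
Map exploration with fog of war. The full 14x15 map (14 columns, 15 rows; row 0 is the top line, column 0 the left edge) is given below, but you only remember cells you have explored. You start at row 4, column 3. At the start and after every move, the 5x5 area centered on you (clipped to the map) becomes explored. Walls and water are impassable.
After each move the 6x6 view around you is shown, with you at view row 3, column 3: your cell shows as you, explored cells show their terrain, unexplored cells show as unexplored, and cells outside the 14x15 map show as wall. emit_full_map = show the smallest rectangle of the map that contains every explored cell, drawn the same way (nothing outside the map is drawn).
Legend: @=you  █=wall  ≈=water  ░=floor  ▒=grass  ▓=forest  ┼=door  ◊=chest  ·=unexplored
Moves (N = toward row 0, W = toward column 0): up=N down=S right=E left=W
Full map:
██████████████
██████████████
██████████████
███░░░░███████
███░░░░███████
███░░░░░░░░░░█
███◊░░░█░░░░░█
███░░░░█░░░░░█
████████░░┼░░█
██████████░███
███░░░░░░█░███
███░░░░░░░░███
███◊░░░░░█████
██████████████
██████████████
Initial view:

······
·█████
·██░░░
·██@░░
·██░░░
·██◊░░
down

·█████
·██░░░
·██░░░
·██@░░
·██◊░░
·██░░░

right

█████·
██░░░░
██░░░░
██░@░░
██◊░░░
██░░░░

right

████··
█░░░░█
█░░░░█
█░░@░░
█◊░░░█
█░░░░█

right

███···
░░░░██
░░░░██
░░░@░░
◊░░░█░
░░░░█░

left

████··
█░░░░█
█░░░░█
█░░@░░
█◊░░░█
█░░░░█

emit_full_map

█████···
██░░░░██
██░░░░██
██░░@░░░
██◊░░░█░
██░░░░█░

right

███···
░░░░██
░░░░██
░░░@░░
◊░░░█░
░░░░█░

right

██····
░░░███
░░░███
░░░@░░
░░░█░░
░░░█░░


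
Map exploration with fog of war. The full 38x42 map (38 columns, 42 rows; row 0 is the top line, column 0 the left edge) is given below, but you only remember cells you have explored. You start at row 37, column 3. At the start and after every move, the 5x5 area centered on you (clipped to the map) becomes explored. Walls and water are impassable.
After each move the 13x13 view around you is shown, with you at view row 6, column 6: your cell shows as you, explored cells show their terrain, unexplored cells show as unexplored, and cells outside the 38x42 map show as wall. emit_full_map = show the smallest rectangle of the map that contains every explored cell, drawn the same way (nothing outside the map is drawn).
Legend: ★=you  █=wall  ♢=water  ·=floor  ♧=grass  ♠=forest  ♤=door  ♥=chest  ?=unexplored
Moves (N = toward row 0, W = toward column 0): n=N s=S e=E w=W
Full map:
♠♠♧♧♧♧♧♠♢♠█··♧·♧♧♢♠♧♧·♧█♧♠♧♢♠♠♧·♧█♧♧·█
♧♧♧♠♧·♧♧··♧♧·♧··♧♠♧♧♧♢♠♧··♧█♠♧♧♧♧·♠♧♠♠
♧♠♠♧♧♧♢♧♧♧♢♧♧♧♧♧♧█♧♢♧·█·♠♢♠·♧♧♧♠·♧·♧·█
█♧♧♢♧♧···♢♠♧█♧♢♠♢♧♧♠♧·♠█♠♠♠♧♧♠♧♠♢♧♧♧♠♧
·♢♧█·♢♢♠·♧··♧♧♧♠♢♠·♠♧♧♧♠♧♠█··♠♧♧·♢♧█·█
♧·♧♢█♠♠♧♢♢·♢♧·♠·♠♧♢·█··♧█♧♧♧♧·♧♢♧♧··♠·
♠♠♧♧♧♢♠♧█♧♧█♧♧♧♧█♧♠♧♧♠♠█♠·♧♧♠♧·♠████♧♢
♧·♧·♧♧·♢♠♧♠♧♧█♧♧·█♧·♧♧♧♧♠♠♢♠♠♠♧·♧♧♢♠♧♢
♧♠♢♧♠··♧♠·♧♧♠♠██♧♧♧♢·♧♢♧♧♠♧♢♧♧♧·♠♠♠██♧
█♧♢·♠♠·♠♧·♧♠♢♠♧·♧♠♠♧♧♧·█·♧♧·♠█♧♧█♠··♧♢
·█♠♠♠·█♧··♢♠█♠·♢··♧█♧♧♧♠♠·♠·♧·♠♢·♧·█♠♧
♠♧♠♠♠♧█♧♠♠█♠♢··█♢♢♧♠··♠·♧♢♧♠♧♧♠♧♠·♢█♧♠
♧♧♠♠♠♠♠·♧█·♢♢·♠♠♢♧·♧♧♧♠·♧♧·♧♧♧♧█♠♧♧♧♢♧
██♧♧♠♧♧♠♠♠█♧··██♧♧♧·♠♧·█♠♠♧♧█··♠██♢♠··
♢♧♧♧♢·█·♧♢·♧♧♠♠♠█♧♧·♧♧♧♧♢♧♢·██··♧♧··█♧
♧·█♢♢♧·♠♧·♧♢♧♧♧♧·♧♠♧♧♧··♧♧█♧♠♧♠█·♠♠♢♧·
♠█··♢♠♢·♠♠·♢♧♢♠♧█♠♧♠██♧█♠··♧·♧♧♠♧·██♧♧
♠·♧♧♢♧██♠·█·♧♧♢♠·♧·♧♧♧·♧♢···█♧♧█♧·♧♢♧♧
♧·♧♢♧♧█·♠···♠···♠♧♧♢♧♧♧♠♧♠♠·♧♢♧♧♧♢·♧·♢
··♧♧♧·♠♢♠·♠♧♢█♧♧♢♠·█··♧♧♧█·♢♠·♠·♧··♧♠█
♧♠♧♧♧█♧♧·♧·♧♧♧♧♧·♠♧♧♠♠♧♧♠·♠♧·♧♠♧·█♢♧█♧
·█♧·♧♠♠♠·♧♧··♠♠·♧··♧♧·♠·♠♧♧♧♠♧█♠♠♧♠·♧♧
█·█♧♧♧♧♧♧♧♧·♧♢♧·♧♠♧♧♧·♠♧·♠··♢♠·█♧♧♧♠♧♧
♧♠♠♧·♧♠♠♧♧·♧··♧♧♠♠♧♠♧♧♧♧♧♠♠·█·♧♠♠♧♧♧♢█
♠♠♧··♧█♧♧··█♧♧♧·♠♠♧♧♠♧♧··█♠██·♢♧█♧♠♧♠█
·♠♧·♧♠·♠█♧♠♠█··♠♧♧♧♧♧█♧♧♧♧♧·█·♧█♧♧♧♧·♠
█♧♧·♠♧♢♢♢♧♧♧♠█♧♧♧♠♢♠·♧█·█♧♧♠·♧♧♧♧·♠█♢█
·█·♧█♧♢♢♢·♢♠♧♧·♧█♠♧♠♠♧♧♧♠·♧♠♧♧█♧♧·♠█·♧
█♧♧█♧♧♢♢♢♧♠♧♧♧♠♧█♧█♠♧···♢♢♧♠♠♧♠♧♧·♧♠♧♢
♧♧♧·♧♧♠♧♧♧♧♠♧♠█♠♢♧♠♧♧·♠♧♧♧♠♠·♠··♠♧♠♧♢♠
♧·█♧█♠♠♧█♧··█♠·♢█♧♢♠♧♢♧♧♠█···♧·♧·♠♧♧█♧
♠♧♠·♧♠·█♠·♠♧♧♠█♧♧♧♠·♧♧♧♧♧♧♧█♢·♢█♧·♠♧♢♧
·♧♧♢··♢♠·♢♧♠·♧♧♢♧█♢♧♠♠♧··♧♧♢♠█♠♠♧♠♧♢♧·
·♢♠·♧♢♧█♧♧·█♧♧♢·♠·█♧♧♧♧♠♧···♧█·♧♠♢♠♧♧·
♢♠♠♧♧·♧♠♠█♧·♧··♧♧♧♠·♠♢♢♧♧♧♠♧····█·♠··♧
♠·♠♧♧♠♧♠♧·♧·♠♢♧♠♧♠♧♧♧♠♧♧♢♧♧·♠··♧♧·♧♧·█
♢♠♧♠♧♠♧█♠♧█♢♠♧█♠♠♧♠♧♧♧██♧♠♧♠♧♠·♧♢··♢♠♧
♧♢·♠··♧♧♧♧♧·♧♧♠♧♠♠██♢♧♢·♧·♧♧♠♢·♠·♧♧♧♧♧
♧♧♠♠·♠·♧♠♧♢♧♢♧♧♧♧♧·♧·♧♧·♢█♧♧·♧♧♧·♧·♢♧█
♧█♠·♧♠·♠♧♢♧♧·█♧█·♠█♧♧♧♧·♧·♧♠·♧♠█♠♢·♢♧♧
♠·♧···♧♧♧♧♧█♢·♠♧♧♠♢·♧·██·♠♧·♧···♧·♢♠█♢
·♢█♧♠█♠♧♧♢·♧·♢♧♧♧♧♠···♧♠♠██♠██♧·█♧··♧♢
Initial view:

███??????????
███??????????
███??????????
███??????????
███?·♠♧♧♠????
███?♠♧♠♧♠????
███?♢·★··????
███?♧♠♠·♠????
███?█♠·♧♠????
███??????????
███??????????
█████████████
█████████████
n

███??????????
███??????????
███??????????
███??????????
███?♠♠♧♧·????
███?·♠♧♧♠????
███?♠♧★♧♠????
███?♢·♠··????
███?♧♠♠·♠????
███?█♠·♧♠????
███??????????
███??????????
█████████████

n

███??????????
███??????????
███??????????
███??????????
███?♢♠·♧♢????
███?♠♠♧♧·????
███?·♠★♧♠????
███?♠♧♠♧♠????
███?♢·♠··????
███?♧♠♠·♠????
███?█♠·♧♠????
███??????????
███??????????

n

███??????????
███??????????
███??????????
███??????????
███?♧♧♢··????
███?♢♠·♧♢????
███?♠♠★♧·????
███?·♠♧♧♠????
███?♠♧♠♧♠????
███?♢·♠··????
███?♧♠♠·♠????
███?█♠·♧♠????
███??????????

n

███??????????
███??????????
███??????????
███??????????
███?♧♠·♧♠????
███?♧♧♢··????
███?♢♠★♧♢????
███?♠♠♧♧·????
███?·♠♧♧♠????
███?♠♧♠♧♠????
███?♢·♠··????
███?♧♠♠·♠????
███?█♠·♧♠????

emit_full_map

♧♠·♧♠
♧♧♢··
♢♠★♧♢
♠♠♧♧·
·♠♧♧♠
♠♧♠♧♠
♢·♠··
♧♠♠·♠
█♠·♧♠

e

██???????????
██???????????
██???????????
██???????????
██?♧♠·♧♠·????
██?♧♧♢··♢????
██?♢♠·★♢♧????
██?♠♠♧♧·♧????
██?·♠♧♧♠♧????
██?♠♧♠♧♠?????
██?♢·♠··?????
██?♧♠♠·♠?????
██?█♠·♧♠?????

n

██???????????
██???????????
██???????????
██???????????
██??█♧█♠♠????
██?♧♠·♧♠·????
██?♧♧♢★·♢????
██?♢♠·♧♢♧????
██?♠♠♧♧·♧????
██?·♠♧♧♠♧????
██?♠♧♠♧♠?????
██?♢·♠··?????
██?♧♠♠·♠?????

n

██???????????
██???????????
██???????????
██???????????
██??♧·♧♧♠????
██??█♧█♠♠????
██?♧♠·★♠·????
██?♧♧♢··♢????
██?♢♠·♧♢♧????
██?♠♠♧♧·♧????
██?·♠♧♧♠♧????
██?♠♧♠♧♠?????
██?♢·♠··?????

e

█????????????
█????????????
█????????????
█????????????
█??♧·♧♧♠♧????
█??█♧█♠♠♧????
█?♧♠·♧★·█????
█?♧♧♢··♢♠????
█?♢♠·♧♢♧█????
█?♠♠♧♧·♧?????
█?·♠♧♧♠♧?????
█?♠♧♠♧♠??????
█?♢·♠··??????

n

█????????????
█????????????
█????????????
█????????????
█???█♧♧♢♢????
█??♧·♧♧♠♧????
█??█♧█★♠♧????
█?♧♠·♧♠·█????
█?♧♧♢··♢♠????
█?♢♠·♧♢♧█????
█?♠♠♧♧·♧?????
█?·♠♧♧♠♧?????
█?♠♧♠♧♠??????

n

█????????????
█????????????
█????????????
█????????????
█???♧█♧♢♢????
█???█♧♧♢♢????
█??♧·♧★♠♧????
█??█♧█♠♠♧????
█?♧♠·♧♠·█????
█?♧♧♢··♢♠????
█?♢♠·♧♢♧█????
█?♠♠♧♧·♧?????
█?·♠♧♧♠♧?????

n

█????????????
█????????????
█????????????
█????????????
█???·♠♧♢♢????
█???♧█♧♢♢????
█???█♧★♢♢????
█??♧·♧♧♠♧????
█??█♧█♠♠♧????
█?♧♠·♧♠·█????
█?♧♧♢··♢♠????
█?♢♠·♧♢♧█????
█?♠♠♧♧·♧?????

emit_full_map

??·♠♧♢♢
??♧█♧♢♢
??█♧★♢♢
?♧·♧♧♠♧
?█♧█♠♠♧
♧♠·♧♠·█
♧♧♢··♢♠
♢♠·♧♢♧█
♠♠♧♧·♧?
·♠♧♧♠♧?
♠♧♠♧♠??
♢·♠··??
♧♠♠·♠??
█♠·♧♠??

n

█????????????
█????????????
█????????????
█????????????
█???·♧♠·♠????
█???·♠♧♢♢????
█???♧█★♢♢????
█???█♧♧♢♢????
█??♧·♧♧♠♧????
█??█♧█♠♠♧????
█?♧♠·♧♠·█????
█?♧♧♢··♢♠????
█?♢♠·♧♢♧█????

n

█????????????
█????????????
█????????????
█????????????
█???··♧█♧????
█???·♧♠·♠????
█???·♠★♢♢????
█???♧█♧♢♢????
█???█♧♧♢♢????
█??♧·♧♧♠♧????
█??█♧█♠♠♧????
█?♧♠·♧♠·█????
█?♧♧♢··♢♠????

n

█????????????
█????????????
█????????????
█????????????
█???♧·♧♠♠????
█???··♧█♧????
█???·♧★·♠????
█???·♠♧♢♢????
█???♧█♧♢♢????
█???█♧♧♢♢????
█??♧·♧♧♠♧????
█??█♧█♠♠♧????
█?♧♠·♧♠·█????

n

█????????????
█????????????
█????????????
█????????????
█???♧♧♧♧♧????
█???♧·♧♠♠????
█???··★█♧????
█???·♧♠·♠????
█???·♠♧♢♢????
█???♧█♧♢♢????
█???█♧♧♢♢????
█??♧·♧♧♠♧????
█??█♧█♠♠♧????

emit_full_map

??♧♧♧♧♧
??♧·♧♠♠
??··★█♧
??·♧♠·♠
??·♠♧♢♢
??♧█♧♢♢
??█♧♧♢♢
?♧·♧♧♠♧
?█♧█♠♠♧
♧♠·♧♠·█
♧♧♢··♢♠
♢♠·♧♢♧█
♠♠♧♧·♧?
·♠♧♧♠♧?
♠♧♠♧♠??
♢·♠··??
♧♠♠·♠??
█♠·♧♠??

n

█????????????
█????????????
█????????????
█????????????
█???·♧♠♠♠????
█???♧♧♧♧♧????
█???♧·★♠♠????
█???··♧█♧????
█???·♧♠·♠????
█???·♠♧♢♢????
█???♧█♧♢♢????
█???█♧♧♢♢????
█??♧·♧♧♠♧????

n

█????????????
█????????????
█????????????
█????????????
█???♧♧█♧♧????
█???·♧♠♠♠????
█???♧♧★♧♧????
█???♧·♧♠♠????
█???··♧█♧????
█???·♧♠·♠????
█???·♠♧♢♢????
█???♧█♧♢♢????
█???█♧♧♢♢????

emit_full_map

??♧♧█♧♧
??·♧♠♠♠
??♧♧★♧♧
??♧·♧♠♠
??··♧█♧
??·♧♠·♠
??·♠♧♢♢
??♧█♧♢♢
??█♧♧♢♢
?♧·♧♧♠♧
?█♧█♠♠♧
♧♠·♧♠·█
♧♧♢··♢♠
♢♠·♧♢♧█
♠♠♧♧·♧?
·♠♧♧♠♧?
♠♧♠♧♠??
♢·♠··??
♧♠♠·♠??
█♠·♧♠??
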